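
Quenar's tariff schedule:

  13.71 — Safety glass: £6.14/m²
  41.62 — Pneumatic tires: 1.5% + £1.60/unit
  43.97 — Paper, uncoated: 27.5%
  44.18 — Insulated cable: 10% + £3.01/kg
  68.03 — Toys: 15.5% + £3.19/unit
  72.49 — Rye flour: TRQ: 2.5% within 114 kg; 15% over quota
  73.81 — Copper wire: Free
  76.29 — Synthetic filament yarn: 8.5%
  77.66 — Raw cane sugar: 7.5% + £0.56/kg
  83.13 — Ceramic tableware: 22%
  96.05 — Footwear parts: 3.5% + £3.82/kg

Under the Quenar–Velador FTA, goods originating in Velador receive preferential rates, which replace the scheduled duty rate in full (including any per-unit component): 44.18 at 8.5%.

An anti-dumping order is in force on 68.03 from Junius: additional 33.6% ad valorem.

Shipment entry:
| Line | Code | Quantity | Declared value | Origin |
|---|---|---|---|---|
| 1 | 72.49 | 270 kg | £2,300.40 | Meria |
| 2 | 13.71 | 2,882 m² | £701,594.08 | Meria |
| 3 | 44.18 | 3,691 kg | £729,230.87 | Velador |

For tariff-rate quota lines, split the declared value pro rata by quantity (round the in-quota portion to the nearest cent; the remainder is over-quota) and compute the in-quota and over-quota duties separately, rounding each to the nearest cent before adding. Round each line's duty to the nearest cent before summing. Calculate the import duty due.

£79,903.75

Line 1 (72.49, Meria, 270 kg, £2,300.40):
Code 72.49 is under a tariff-rate quota (threshold 114 kg). In-quota: 114 kg at 2.5%; over-quota: 156 kg at 15%.
Pro-rata value split: in-quota = £2,300.40 × 114/270 = £971.28; over-quota = £2,300.40 − £971.28 = £1,329.12.
In-quota duty = £971.28 × 2.5% = £24.28. Over-quota duty = £1,329.12 × 15% = £199.37.
Line duty = £24.28 + £199.37 = £223.65.
Line 2 (13.71, Meria, 2,882 m², £701,594.08):
Base rate for 13.71 is £6.14/m².
Duty = 2,882 × £6.14 = £17,695.48.
Line 3 (44.18, Velador, 3,691 kg, £729,230.87):
Base rate for 44.18 is 10% + £3.01/kg.
Origin Velador qualifies under the Quenar–Velador agreement and 44.18 is covered: preferential rate 8.5% applies instead.
Duty = £729,230.87 × 8.5% = £61,984.62.
Total = £223.65 + £17,695.48 + £61,984.62 = £79,903.75.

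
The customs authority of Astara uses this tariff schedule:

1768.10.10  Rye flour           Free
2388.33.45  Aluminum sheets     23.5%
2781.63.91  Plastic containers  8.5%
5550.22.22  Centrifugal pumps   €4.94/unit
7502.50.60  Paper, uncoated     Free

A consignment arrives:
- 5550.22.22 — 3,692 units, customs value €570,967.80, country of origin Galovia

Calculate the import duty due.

€18,238.48

Line 1 (5550.22.22, Galovia, 3,692 units, €570,967.80):
Base rate for 5550.22.22 is €4.94/unit.
Duty = 3,692 × €4.94 = €18,238.48.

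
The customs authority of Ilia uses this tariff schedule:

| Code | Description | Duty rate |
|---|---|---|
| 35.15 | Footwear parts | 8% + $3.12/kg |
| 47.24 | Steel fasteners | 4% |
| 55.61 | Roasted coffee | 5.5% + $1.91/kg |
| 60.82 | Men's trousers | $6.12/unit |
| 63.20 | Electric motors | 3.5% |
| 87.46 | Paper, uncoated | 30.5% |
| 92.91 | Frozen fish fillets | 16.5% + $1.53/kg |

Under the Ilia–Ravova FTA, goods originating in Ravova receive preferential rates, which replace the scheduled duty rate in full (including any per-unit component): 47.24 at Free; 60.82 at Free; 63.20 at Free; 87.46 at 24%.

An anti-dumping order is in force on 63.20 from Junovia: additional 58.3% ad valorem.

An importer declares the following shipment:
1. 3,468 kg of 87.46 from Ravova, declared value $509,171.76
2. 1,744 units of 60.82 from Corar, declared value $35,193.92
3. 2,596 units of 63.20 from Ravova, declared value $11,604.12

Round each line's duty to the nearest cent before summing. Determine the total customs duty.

$132,874.50

Line 1 (87.46, Ravova, 3,468 kg, $509,171.76):
Base rate for 87.46 is 30.5%.
Origin Ravova qualifies under the Ilia–Ravova agreement and 87.46 is covered: preferential rate 24% applies instead.
Duty = $509,171.76 × 24% = $122,201.22.
Line 2 (60.82, Corar, 1,744 units, $35,193.92):
Base rate for 60.82 is $6.12/unit.
60.82 has an FTA preferential rate, but origin Corar is not Ravova; base rate stands.
Duty = 1,744 × $6.12 = $10,673.28.
Line 3 (63.20, Ravova, 2,596 units, $11,604.12):
Base rate for 63.20 is 3.5%.
Origin Ravova qualifies under the Ilia–Ravova agreement and 63.20 is covered: preferential rate Free applies instead.
The additional-duty order on 63.20 targets Junovia, not Ravova; it does not apply.
Duty = $11,604.12 × 0% = $0.00.
Total = $122,201.22 + $10,673.28 + $0.00 = $132,874.50.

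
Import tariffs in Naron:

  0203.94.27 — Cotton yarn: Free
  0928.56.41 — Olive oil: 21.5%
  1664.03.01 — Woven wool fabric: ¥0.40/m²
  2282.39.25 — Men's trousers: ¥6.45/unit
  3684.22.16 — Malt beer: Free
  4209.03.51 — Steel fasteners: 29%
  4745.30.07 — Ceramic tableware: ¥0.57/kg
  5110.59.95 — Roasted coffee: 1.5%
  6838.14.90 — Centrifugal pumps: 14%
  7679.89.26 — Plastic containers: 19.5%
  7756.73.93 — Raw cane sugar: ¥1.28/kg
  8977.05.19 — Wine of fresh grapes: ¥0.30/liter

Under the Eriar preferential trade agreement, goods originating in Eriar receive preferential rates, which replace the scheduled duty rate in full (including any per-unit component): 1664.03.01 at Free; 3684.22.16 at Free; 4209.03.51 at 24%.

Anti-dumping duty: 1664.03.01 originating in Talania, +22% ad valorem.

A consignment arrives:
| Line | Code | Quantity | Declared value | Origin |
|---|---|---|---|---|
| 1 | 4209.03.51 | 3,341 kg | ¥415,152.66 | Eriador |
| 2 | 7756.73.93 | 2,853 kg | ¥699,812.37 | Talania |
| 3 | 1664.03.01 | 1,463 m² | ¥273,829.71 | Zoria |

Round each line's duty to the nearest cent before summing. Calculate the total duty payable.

¥124,631.31

Line 1 (4209.03.51, Eriador, 3,341 kg, ¥415,152.66):
Base rate for 4209.03.51 is 29%.
4209.03.51 has an FTA preferential rate, but origin Eriador is not Eriar; base rate stands.
Duty = ¥415,152.66 × 29% = ¥120,394.27.
Line 2 (7756.73.93, Talania, 2,853 kg, ¥699,812.37):
Base rate for 7756.73.93 is ¥1.28/kg.
Duty = 2,853 × ¥1.28 = ¥3,651.84.
Line 3 (1664.03.01, Zoria, 1,463 m², ¥273,829.71):
Base rate for 1664.03.01 is ¥0.40/m².
1664.03.01 has an FTA preferential rate, but origin Zoria is not Eriar; base rate stands.
The additional-duty order on 1664.03.01 targets Talania, not Zoria; it does not apply.
Duty = 1,463 × ¥0.40 = ¥585.20.
Total = ¥120,394.27 + ¥3,651.84 + ¥585.20 = ¥124,631.31.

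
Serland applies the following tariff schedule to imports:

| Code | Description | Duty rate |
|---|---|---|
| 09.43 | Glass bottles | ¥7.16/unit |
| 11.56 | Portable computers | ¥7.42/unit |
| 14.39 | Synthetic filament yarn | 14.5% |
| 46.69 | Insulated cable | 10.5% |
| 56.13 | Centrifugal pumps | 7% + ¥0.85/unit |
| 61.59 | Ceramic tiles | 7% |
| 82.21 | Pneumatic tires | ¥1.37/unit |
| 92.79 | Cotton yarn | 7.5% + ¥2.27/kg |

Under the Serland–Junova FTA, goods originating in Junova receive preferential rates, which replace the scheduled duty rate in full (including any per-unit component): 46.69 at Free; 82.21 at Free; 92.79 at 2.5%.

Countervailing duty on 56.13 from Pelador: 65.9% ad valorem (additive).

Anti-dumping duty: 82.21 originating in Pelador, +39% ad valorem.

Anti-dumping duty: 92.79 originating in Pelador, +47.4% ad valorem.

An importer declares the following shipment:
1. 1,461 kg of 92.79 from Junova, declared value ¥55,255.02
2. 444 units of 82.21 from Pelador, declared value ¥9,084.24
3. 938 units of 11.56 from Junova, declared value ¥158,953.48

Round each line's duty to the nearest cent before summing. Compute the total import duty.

¥12,492.47

Line 1 (92.79, Junova, 1,461 kg, ¥55,255.02):
Base rate for 92.79 is 7.5% + ¥2.27/kg.
Origin Junova qualifies under the Serland–Junova agreement and 92.79 is covered: preferential rate 2.5% applies instead.
The additional-duty order on 92.79 targets Pelador, not Junova; it does not apply.
Duty = ¥55,255.02 × 2.5% = ¥1,381.38.
Line 2 (82.21, Pelador, 444 units, ¥9,084.24):
Base rate for 82.21 is ¥1.37/unit.
82.21 has an FTA preferential rate, but origin Pelador is not Junova; base rate stands.
Additional duty on 82.21 from Pelador: +39% ad valorem. Applied ad valorem rate = 39%.
Duty = ¥9,084.24 × 39% + 444 × ¥1.37 = ¥4,151.13.
Line 3 (11.56, Junova, 938 units, ¥158,953.48):
Base rate for 11.56 is ¥7.42/unit.
Origin Junova is the FTA partner but 11.56 is not on the preference list; base rate stands.
Duty = 938 × ¥7.42 = ¥6,959.96.
Total = ¥1,381.38 + ¥4,151.13 + ¥6,959.96 = ¥12,492.47.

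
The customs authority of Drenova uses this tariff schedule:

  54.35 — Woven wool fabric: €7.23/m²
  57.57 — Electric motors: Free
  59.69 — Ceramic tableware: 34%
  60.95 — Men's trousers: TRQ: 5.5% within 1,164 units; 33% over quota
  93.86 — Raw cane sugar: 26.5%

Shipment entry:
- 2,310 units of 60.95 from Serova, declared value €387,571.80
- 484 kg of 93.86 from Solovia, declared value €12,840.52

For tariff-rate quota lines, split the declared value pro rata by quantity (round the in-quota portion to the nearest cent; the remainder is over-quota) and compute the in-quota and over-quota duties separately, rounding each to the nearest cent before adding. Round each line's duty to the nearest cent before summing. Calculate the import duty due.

Line 1 (60.95, Serova, 2,310 units, €387,571.80):
Code 60.95 is under a tariff-rate quota (threshold 1,164 units). In-quota: 1,164 units at 5.5%; over-quota: 1,146 units at 33%.
Pro-rata value split: in-quota = €387,571.80 × 1,164/2,310 = €195,295.92; over-quota = €387,571.80 − €195,295.92 = €192,275.88.
In-quota duty = €195,295.92 × 5.5% = €10,741.28. Over-quota duty = €192,275.88 × 33% = €63,451.04.
Line duty = €10,741.28 + €63,451.04 = €74,192.32.
Line 2 (93.86, Solovia, 484 kg, €12,840.52):
Base rate for 93.86 is 26.5%.
Duty = €12,840.52 × 26.5% = €3,402.74.
Total = €74,192.32 + €3,402.74 = €77,595.06.

€77,595.06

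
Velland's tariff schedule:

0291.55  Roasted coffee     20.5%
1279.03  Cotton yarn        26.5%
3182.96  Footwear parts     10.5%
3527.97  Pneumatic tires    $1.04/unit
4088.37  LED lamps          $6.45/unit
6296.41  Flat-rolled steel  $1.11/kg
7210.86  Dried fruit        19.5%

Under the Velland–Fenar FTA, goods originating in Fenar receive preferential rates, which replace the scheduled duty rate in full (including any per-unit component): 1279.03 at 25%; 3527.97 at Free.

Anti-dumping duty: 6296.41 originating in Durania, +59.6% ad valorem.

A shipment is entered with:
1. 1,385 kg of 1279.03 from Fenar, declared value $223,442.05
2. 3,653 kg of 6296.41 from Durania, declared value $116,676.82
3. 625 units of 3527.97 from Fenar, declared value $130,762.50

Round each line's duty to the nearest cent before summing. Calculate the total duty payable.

Line 1 (1279.03, Fenar, 1,385 kg, $223,442.05):
Base rate for 1279.03 is 26.5%.
Origin Fenar qualifies under the Velland–Fenar agreement and 1279.03 is covered: preferential rate 25% applies instead.
Duty = $223,442.05 × 25% = $55,860.51.
Line 2 (6296.41, Durania, 3,653 kg, $116,676.82):
Base rate for 6296.41 is $1.11/kg.
Additional duty on 6296.41 from Durania: +59.6% ad valorem. Applied ad valorem rate = 59.6%.
Duty = $116,676.82 × 59.6% + 3,653 × $1.11 = $73,594.21.
Line 3 (3527.97, Fenar, 625 units, $130,762.50):
Base rate for 3527.97 is $1.04/unit.
Origin Fenar qualifies under the Velland–Fenar agreement and 3527.97 is covered: preferential rate Free applies instead.
Duty = $130,762.50 × 0% = $0.00.
Total = $55,860.51 + $73,594.21 + $0.00 = $129,454.72.

$129,454.72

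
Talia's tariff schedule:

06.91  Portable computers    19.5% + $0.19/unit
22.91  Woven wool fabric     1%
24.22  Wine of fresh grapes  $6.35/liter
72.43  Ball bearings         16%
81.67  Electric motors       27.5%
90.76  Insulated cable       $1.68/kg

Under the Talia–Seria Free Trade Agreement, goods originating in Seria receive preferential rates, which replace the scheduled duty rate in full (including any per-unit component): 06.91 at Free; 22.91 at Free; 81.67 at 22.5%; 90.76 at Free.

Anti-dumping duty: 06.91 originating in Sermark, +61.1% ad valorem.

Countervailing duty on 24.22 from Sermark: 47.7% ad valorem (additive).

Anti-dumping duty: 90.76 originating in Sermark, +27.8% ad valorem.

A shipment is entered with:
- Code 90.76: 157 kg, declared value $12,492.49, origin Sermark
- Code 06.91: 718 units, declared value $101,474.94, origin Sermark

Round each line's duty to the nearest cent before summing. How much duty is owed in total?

Line 1 (90.76, Sermark, 157 kg, $12,492.49):
Base rate for 90.76 is $1.68/kg.
90.76 has an FTA preferential rate, but origin Sermark is not Seria; base rate stands.
Additional duty on 90.76 from Sermark: +27.8% ad valorem. Applied ad valorem rate = 27.8%.
Duty = $12,492.49 × 27.8% + 157 × $1.68 = $3,736.67.
Line 2 (06.91, Sermark, 718 units, $101,474.94):
Base rate for 06.91 is 19.5% + $0.19/unit.
06.91 has an FTA preferential rate, but origin Sermark is not Seria; base rate stands.
Additional duty on 06.91 from Sermark: +61.1%. Applied ad valorem rate: 19.5% + 61.1% = 80.6%.
Duty = $101,474.94 × 80.6% + 718 × $0.19 = $81,925.22.
Total = $3,736.67 + $81,925.22 = $85,661.89.

$85,661.89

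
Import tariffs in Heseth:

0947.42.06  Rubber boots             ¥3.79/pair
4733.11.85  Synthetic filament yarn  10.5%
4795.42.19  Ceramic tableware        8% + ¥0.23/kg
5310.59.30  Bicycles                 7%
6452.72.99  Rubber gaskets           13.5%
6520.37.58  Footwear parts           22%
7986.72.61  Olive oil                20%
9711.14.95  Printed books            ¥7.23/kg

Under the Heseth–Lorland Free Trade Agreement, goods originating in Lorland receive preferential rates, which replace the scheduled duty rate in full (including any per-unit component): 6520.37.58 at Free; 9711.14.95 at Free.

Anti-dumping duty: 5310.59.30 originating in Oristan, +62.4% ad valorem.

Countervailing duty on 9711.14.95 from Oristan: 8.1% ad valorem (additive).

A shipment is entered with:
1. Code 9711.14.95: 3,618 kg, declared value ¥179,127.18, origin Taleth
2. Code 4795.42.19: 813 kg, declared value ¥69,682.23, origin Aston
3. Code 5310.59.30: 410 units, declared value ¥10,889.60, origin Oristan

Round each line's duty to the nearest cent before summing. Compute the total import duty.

¥39,477.09

Line 1 (9711.14.95, Taleth, 3,618 kg, ¥179,127.18):
Base rate for 9711.14.95 is ¥7.23/kg.
9711.14.95 has an FTA preferential rate, but origin Taleth is not Lorland; base rate stands.
The additional-duty order on 9711.14.95 targets Oristan, not Taleth; it does not apply.
Duty = 3,618 × ¥7.23 = ¥26,158.14.
Line 2 (4795.42.19, Aston, 813 kg, ¥69,682.23):
Base rate for 4795.42.19 is 8% + ¥0.23/kg.
Duty = ¥69,682.23 × 8% + 813 × ¥0.23 = ¥5,761.57.
Line 3 (5310.59.30, Oristan, 410 units, ¥10,889.60):
Base rate for 5310.59.30 is 7%.
Additional duty on 5310.59.30 from Oristan: +62.4%. Applied ad valorem rate: 7% + 62.4% = 69.4%.
Duty = ¥10,889.60 × 69.4% = ¥7,557.38.
Total = ¥26,158.14 + ¥5,761.57 + ¥7,557.38 = ¥39,477.09.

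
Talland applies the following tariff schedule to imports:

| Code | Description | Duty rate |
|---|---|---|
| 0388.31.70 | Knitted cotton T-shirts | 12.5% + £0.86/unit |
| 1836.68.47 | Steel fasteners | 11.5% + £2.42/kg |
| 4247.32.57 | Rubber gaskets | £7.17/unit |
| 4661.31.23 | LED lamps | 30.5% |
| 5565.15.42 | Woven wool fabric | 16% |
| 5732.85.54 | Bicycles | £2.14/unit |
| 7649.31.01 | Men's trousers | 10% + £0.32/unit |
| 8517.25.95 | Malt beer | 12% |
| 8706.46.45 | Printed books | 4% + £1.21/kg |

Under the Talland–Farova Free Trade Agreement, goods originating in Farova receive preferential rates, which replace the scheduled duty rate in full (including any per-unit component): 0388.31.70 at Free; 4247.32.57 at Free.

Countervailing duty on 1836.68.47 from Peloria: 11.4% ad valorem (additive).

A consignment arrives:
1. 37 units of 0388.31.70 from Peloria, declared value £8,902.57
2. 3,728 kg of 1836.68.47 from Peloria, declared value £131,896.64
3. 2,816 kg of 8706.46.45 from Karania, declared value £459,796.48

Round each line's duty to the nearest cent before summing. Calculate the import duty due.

£62,169.95

Line 1 (0388.31.70, Peloria, 37 units, £8,902.57):
Base rate for 0388.31.70 is 12.5% + £0.86/unit.
0388.31.70 has an FTA preferential rate, but origin Peloria is not Farova; base rate stands.
Duty = £8,902.57 × 12.5% + 37 × £0.86 = £1,144.64.
Line 2 (1836.68.47, Peloria, 3,728 kg, £131,896.64):
Base rate for 1836.68.47 is 11.5% + £2.42/kg.
Additional duty on 1836.68.47 from Peloria: +11.4%. Applied ad valorem rate: 11.5% + 11.4% = 22.9%.
Duty = £131,896.64 × 22.9% + 3,728 × £2.42 = £39,226.09.
Line 3 (8706.46.45, Karania, 2,816 kg, £459,796.48):
Base rate for 8706.46.45 is 4% + £1.21/kg.
Duty = £459,796.48 × 4% + 2,816 × £1.21 = £21,799.22.
Total = £1,144.64 + £39,226.09 + £21,799.22 = £62,169.95.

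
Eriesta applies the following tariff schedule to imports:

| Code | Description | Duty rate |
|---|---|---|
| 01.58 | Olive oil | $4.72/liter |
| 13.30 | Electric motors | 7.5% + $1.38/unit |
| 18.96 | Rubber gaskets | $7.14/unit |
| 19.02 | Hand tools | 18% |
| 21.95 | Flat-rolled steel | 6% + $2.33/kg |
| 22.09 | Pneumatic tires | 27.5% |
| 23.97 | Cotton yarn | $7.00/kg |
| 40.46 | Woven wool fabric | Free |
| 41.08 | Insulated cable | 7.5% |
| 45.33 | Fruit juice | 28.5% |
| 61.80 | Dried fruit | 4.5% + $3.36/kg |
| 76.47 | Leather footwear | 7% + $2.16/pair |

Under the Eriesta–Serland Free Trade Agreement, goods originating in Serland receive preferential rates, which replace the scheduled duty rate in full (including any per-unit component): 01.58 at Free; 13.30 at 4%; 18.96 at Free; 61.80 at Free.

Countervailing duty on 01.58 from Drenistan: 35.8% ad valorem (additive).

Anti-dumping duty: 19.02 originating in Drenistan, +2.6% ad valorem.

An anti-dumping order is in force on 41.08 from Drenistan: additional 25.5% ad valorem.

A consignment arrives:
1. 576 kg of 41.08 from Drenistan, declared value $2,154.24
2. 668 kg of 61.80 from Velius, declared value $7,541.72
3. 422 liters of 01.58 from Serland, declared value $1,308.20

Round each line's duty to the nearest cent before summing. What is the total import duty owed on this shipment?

Line 1 (41.08, Drenistan, 576 kg, $2,154.24):
Base rate for 41.08 is 7.5%.
Additional duty on 41.08 from Drenistan: +25.5%. Applied ad valorem rate: 7.5% + 25.5% = 33%.
Duty = $2,154.24 × 33% = $710.90.
Line 2 (61.80, Velius, 668 kg, $7,541.72):
Base rate for 61.80 is 4.5% + $3.36/kg.
61.80 has an FTA preferential rate, but origin Velius is not Serland; base rate stands.
Duty = $7,541.72 × 4.5% + 668 × $3.36 = $2,583.86.
Line 3 (01.58, Serland, 422 liters, $1,308.20):
Base rate for 01.58 is $4.72/liter.
Origin Serland qualifies under the Eriesta–Serland agreement and 01.58 is covered: preferential rate Free applies instead.
The additional-duty order on 01.58 targets Drenistan, not Serland; it does not apply.
Duty = $1,308.20 × 0% = $0.00.
Total = $710.90 + $2,583.86 + $0.00 = $3,294.76.

$3,294.76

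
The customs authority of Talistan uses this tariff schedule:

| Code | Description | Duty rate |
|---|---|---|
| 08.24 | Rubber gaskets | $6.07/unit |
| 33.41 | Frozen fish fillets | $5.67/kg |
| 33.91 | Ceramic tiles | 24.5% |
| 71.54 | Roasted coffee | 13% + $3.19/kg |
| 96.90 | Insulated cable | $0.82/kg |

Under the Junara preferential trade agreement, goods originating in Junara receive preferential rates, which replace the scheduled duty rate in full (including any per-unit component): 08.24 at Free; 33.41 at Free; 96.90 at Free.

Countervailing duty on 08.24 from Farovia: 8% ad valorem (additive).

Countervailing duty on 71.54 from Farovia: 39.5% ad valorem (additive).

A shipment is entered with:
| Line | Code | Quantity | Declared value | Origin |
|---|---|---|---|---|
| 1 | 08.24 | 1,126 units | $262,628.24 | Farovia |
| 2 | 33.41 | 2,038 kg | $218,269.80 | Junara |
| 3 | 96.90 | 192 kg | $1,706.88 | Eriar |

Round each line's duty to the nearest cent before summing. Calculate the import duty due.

$28,002.52

Line 1 (08.24, Farovia, 1,126 units, $262,628.24):
Base rate for 08.24 is $6.07/unit.
08.24 has an FTA preferential rate, but origin Farovia is not Junara; base rate stands.
Additional duty on 08.24 from Farovia: +8% ad valorem. Applied ad valorem rate = 8%.
Duty = $262,628.24 × 8% + 1,126 × $6.07 = $27,845.08.
Line 2 (33.41, Junara, 2,038 kg, $218,269.80):
Base rate for 33.41 is $5.67/kg.
Origin Junara qualifies under the Talistan–Junara agreement and 33.41 is covered: preferential rate Free applies instead.
Duty = $218,269.80 × 0% = $0.00.
Line 3 (96.90, Eriar, 192 kg, $1,706.88):
Base rate for 96.90 is $0.82/kg.
96.90 has an FTA preferential rate, but origin Eriar is not Junara; base rate stands.
Duty = 192 × $0.82 = $157.44.
Total = $27,845.08 + $0.00 + $157.44 = $28,002.52.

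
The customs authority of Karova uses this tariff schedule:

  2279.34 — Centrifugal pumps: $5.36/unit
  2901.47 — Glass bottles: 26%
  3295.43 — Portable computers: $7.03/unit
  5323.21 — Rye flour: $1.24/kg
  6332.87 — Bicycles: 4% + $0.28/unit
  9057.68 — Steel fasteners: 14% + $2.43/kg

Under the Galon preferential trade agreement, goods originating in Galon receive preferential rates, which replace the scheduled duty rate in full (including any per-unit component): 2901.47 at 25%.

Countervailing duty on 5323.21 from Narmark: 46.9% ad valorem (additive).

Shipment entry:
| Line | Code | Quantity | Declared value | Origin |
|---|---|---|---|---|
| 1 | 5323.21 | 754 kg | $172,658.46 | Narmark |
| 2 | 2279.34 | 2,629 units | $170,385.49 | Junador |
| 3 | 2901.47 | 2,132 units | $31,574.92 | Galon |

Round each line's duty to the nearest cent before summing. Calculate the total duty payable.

$103,896.95

Line 1 (5323.21, Narmark, 754 kg, $172,658.46):
Base rate for 5323.21 is $1.24/kg.
Additional duty on 5323.21 from Narmark: +46.9% ad valorem. Applied ad valorem rate = 46.9%.
Duty = $172,658.46 × 46.9% + 754 × $1.24 = $81,911.78.
Line 2 (2279.34, Junador, 2,629 units, $170,385.49):
Base rate for 2279.34 is $5.36/unit.
Duty = 2,629 × $5.36 = $14,091.44.
Line 3 (2901.47, Galon, 2,132 units, $31,574.92):
Base rate for 2901.47 is 26%.
Origin Galon qualifies under the Karova–Galon agreement and 2901.47 is covered: preferential rate 25% applies instead.
Duty = $31,574.92 × 25% = $7,893.73.
Total = $81,911.78 + $14,091.44 + $7,893.73 = $103,896.95.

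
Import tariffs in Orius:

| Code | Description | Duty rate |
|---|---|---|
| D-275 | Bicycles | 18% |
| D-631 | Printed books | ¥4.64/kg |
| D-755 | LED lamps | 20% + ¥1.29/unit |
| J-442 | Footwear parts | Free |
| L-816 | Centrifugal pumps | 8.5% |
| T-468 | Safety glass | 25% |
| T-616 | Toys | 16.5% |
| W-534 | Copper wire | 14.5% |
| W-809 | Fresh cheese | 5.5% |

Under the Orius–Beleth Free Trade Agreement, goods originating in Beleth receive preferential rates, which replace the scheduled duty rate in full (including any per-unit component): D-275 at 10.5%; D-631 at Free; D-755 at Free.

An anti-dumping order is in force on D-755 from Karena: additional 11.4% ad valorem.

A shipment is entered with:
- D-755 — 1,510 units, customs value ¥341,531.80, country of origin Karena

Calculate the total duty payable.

¥109,188.89

Line 1 (D-755, Karena, 1,510 units, ¥341,531.80):
Base rate for D-755 is 20% + ¥1.29/unit.
D-755 has an FTA preferential rate, but origin Karena is not Beleth; base rate stands.
Additional duty on D-755 from Karena: +11.4%. Applied ad valorem rate: 20% + 11.4% = 31.4%.
Duty = ¥341,531.80 × 31.4% + 1,510 × ¥1.29 = ¥109,188.89.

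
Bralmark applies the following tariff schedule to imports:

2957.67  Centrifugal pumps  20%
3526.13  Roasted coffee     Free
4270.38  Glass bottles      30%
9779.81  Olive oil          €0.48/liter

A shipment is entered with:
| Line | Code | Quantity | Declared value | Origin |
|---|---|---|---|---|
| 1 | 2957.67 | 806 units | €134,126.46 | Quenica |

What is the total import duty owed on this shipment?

€26,825.29

Line 1 (2957.67, Quenica, 806 units, €134,126.46):
Base rate for 2957.67 is 20%.
Duty = €134,126.46 × 20% = €26,825.29.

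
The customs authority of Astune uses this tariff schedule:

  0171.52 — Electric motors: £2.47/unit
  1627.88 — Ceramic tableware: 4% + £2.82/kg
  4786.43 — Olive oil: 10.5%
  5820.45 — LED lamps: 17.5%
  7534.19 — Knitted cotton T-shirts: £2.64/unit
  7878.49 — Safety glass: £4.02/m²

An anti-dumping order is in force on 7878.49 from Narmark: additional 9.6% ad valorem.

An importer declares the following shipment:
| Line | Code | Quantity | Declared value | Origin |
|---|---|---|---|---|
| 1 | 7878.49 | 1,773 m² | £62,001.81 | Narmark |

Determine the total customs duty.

£13,079.63

Line 1 (7878.49, Narmark, 1,773 m², £62,001.81):
Base rate for 7878.49 is £4.02/m².
Additional duty on 7878.49 from Narmark: +9.6% ad valorem. Applied ad valorem rate = 9.6%.
Duty = £62,001.81 × 9.6% + 1,773 × £4.02 = £13,079.63.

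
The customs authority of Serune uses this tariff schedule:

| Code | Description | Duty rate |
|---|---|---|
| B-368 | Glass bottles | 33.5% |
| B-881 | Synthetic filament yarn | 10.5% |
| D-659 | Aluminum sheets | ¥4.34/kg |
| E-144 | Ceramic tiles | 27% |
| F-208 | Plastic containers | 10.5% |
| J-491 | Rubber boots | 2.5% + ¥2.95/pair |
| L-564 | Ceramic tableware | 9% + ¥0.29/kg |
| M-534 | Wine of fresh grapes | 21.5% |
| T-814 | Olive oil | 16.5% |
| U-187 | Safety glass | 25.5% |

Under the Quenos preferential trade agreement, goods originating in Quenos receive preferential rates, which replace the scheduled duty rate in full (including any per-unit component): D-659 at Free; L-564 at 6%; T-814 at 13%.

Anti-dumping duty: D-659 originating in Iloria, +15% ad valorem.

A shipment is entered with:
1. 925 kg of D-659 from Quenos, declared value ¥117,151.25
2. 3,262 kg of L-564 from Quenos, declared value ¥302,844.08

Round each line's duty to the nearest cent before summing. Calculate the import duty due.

Line 1 (D-659, Quenos, 925 kg, ¥117,151.25):
Base rate for D-659 is ¥4.34/kg.
Origin Quenos qualifies under the Serune–Quenos agreement and D-659 is covered: preferential rate Free applies instead.
The additional-duty order on D-659 targets Iloria, not Quenos; it does not apply.
Duty = ¥117,151.25 × 0% = ¥0.00.
Line 2 (L-564, Quenos, 3,262 kg, ¥302,844.08):
Base rate for L-564 is 9% + ¥0.29/kg.
Origin Quenos qualifies under the Serune–Quenos agreement and L-564 is covered: preferential rate 6% applies instead.
Duty = ¥302,844.08 × 6% = ¥18,170.64.
Total = ¥0.00 + ¥18,170.64 = ¥18,170.64.

¥18,170.64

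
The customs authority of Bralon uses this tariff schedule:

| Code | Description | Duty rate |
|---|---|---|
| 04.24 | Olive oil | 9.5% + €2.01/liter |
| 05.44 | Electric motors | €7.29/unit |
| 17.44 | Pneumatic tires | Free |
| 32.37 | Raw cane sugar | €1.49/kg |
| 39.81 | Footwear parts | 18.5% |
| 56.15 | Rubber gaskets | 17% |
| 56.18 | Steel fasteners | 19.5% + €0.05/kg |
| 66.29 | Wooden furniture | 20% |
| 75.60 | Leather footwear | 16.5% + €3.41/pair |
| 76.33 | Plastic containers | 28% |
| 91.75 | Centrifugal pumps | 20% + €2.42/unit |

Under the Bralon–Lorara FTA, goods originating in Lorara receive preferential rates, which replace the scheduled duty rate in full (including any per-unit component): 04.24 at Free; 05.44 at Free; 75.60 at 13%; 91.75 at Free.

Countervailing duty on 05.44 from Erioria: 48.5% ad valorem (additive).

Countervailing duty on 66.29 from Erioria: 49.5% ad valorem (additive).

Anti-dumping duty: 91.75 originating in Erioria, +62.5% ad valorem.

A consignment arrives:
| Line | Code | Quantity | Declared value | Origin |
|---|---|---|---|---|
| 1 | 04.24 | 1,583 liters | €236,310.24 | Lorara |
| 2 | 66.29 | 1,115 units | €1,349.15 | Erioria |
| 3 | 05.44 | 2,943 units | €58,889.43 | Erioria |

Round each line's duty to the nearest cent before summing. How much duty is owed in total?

Line 1 (04.24, Lorara, 1,583 liters, €236,310.24):
Base rate for 04.24 is 9.5% + €2.01/liter.
Origin Lorara qualifies under the Bralon–Lorara agreement and 04.24 is covered: preferential rate Free applies instead.
Duty = €236,310.24 × 0% = €0.00.
Line 2 (66.29, Erioria, 1,115 units, €1,349.15):
Base rate for 66.29 is 20%.
Additional duty on 66.29 from Erioria: +49.5%. Applied ad valorem rate: 20% + 49.5% = 69.5%.
Duty = €1,349.15 × 69.5% = €937.66.
Line 3 (05.44, Erioria, 2,943 units, €58,889.43):
Base rate for 05.44 is €7.29/unit.
05.44 has an FTA preferential rate, but origin Erioria is not Lorara; base rate stands.
Additional duty on 05.44 from Erioria: +48.5% ad valorem. Applied ad valorem rate = 48.5%.
Duty = €58,889.43 × 48.5% + 2,943 × €7.29 = €50,015.84.
Total = €0.00 + €937.66 + €50,015.84 = €50,953.50.

€50,953.50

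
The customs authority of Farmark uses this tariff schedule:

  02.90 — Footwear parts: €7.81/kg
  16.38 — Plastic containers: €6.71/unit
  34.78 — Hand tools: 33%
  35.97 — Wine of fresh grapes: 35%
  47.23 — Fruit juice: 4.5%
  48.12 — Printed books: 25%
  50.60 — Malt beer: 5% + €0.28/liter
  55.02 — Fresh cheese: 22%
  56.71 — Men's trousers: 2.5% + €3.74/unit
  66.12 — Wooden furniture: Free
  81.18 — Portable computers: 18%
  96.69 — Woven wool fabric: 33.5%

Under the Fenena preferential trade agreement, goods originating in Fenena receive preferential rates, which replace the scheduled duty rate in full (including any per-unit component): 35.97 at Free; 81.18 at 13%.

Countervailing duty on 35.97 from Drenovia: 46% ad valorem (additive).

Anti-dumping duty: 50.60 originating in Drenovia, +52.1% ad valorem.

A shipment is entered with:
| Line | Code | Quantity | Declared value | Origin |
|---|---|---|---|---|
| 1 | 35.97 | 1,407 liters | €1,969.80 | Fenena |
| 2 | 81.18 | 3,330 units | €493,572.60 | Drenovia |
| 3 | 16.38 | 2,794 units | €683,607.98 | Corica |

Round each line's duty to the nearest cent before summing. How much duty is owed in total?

Line 1 (35.97, Fenena, 1,407 liters, €1,969.80):
Base rate for 35.97 is 35%.
Origin Fenena qualifies under the Farmark–Fenena agreement and 35.97 is covered: preferential rate Free applies instead.
The additional-duty order on 35.97 targets Drenovia, not Fenena; it does not apply.
Duty = €1,969.80 × 0% = €0.00.
Line 2 (81.18, Drenovia, 3,330 units, €493,572.60):
Base rate for 81.18 is 18%.
81.18 has an FTA preferential rate, but origin Drenovia is not Fenena; base rate stands.
Duty = €493,572.60 × 18% = €88,843.07.
Line 3 (16.38, Corica, 2,794 units, €683,607.98):
Base rate for 16.38 is €6.71/unit.
Duty = 2,794 × €6.71 = €18,747.74.
Total = €0.00 + €88,843.07 + €18,747.74 = €107,590.81.

€107,590.81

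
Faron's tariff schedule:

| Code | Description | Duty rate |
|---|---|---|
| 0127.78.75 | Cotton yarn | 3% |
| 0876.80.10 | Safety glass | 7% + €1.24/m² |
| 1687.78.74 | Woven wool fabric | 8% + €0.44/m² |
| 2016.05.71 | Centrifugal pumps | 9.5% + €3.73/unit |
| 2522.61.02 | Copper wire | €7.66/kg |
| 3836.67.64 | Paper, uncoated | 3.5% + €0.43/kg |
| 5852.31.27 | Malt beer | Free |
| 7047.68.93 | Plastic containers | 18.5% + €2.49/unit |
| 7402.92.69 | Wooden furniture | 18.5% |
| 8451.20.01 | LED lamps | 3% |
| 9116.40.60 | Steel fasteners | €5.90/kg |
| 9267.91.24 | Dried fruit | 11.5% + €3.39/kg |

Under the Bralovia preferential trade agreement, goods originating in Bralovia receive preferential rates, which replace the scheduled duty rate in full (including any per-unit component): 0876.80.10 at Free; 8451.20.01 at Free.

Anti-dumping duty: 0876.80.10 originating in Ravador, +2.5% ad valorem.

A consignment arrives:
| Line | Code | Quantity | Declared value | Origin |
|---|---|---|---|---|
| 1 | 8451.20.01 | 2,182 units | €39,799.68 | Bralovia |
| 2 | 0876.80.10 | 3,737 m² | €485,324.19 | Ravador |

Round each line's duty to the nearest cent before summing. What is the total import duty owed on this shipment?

Line 1 (8451.20.01, Bralovia, 2,182 units, €39,799.68):
Base rate for 8451.20.01 is 3%.
Origin Bralovia qualifies under the Faron–Bralovia agreement and 8451.20.01 is covered: preferential rate Free applies instead.
Duty = €39,799.68 × 0% = €0.00.
Line 2 (0876.80.10, Ravador, 3,737 m², €485,324.19):
Base rate for 0876.80.10 is 7% + €1.24/m².
0876.80.10 has an FTA preferential rate, but origin Ravador is not Bralovia; base rate stands.
Additional duty on 0876.80.10 from Ravador: +2.5%. Applied ad valorem rate: 7% + 2.5% = 9.5%.
Duty = €485,324.19 × 9.5% + 3,737 × €1.24 = €50,739.68.
Total = €0.00 + €50,739.68 = €50,739.68.

€50,739.68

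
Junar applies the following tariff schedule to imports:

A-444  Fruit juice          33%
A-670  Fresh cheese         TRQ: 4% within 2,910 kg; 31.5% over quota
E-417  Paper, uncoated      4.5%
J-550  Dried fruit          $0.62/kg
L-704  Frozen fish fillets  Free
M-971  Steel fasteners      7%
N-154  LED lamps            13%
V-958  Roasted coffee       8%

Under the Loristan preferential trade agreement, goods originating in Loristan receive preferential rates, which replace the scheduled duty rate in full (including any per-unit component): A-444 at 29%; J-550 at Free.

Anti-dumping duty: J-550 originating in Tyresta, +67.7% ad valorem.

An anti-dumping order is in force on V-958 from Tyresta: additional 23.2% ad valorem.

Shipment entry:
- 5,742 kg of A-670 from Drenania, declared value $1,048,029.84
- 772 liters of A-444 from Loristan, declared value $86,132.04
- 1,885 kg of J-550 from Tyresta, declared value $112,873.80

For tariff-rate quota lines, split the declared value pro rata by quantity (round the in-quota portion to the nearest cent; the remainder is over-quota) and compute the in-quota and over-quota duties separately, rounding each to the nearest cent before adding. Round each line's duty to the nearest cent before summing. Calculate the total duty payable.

Line 1 (A-670, Drenania, 5,742 kg, $1,048,029.84):
Code A-670 is under a tariff-rate quota (threshold 2,910 kg). In-quota: 2,910 kg at 4%; over-quota: 2,832 kg at 31.5%.
Pro-rata value split: in-quota = $1,048,029.84 × 2,910/5,742 = $531,133.20; over-quota = $1,048,029.84 − $531,133.20 = $516,896.64.
In-quota duty = $531,133.20 × 4% = $21,245.33. Over-quota duty = $516,896.64 × 31.5% = $162,822.44.
Line duty = $21,245.33 + $162,822.44 = $184,067.77.
Line 2 (A-444, Loristan, 772 liters, $86,132.04):
Base rate for A-444 is 33%.
Origin Loristan qualifies under the Junar–Loristan agreement and A-444 is covered: preferential rate 29% applies instead.
Duty = $86,132.04 × 29% = $24,978.29.
Line 3 (J-550, Tyresta, 1,885 kg, $112,873.80):
Base rate for J-550 is $0.62/kg.
J-550 has an FTA preferential rate, but origin Tyresta is not Loristan; base rate stands.
Additional duty on J-550 from Tyresta: +67.7% ad valorem. Applied ad valorem rate = 67.7%.
Duty = $112,873.80 × 67.7% + 1,885 × $0.62 = $77,584.26.
Total = $184,067.77 + $24,978.29 + $77,584.26 = $286,630.32.

$286,630.32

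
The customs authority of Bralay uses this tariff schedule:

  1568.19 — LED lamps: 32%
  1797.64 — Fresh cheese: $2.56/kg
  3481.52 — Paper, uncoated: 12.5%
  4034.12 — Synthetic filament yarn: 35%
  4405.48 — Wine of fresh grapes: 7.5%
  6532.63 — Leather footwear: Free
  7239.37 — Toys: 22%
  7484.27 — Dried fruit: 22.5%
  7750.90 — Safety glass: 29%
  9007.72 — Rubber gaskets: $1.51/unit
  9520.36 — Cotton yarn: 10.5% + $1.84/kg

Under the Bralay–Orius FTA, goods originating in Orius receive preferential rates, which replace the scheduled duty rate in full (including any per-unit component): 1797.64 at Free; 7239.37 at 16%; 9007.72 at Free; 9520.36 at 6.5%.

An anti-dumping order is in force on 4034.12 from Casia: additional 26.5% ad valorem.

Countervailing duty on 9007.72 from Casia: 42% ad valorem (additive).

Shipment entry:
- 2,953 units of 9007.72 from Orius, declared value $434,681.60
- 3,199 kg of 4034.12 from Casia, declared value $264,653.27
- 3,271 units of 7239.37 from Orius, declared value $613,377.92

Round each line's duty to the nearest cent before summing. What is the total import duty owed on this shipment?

$260,902.23

Line 1 (9007.72, Orius, 2,953 units, $434,681.60):
Base rate for 9007.72 is $1.51/unit.
Origin Orius qualifies under the Bralay–Orius agreement and 9007.72 is covered: preferential rate Free applies instead.
The additional-duty order on 9007.72 targets Casia, not Orius; it does not apply.
Duty = $434,681.60 × 0% = $0.00.
Line 2 (4034.12, Casia, 3,199 kg, $264,653.27):
Base rate for 4034.12 is 35%.
Additional duty on 4034.12 from Casia: +26.5%. Applied ad valorem rate: 35% + 26.5% = 61.5%.
Duty = $264,653.27 × 61.5% = $162,761.76.
Line 3 (7239.37, Orius, 3,271 units, $613,377.92):
Base rate for 7239.37 is 22%.
Origin Orius qualifies under the Bralay–Orius agreement and 7239.37 is covered: preferential rate 16% applies instead.
Duty = $613,377.92 × 16% = $98,140.47.
Total = $0.00 + $162,761.76 + $98,140.47 = $260,902.23.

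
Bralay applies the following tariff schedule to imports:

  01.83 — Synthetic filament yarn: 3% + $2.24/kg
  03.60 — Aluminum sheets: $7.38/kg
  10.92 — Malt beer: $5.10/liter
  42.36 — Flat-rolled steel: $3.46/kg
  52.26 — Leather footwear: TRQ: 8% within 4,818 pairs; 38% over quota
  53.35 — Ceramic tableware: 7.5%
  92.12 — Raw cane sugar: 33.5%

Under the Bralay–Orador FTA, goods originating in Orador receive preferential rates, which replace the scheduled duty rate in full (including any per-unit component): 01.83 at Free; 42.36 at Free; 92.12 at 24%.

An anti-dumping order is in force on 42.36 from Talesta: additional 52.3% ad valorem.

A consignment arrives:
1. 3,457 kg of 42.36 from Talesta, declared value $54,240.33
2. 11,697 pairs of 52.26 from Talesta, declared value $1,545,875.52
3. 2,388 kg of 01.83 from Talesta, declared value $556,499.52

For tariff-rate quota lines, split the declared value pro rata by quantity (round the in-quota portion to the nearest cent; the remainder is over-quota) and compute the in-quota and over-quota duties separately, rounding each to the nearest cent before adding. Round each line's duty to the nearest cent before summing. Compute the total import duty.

Line 1 (42.36, Talesta, 3,457 kg, $54,240.33):
Base rate for 42.36 is $3.46/kg.
42.36 has an FTA preferential rate, but origin Talesta is not Orador; base rate stands.
Additional duty on 42.36 from Talesta: +52.3% ad valorem. Applied ad valorem rate = 52.3%.
Duty = $54,240.33 × 52.3% + 3,457 × $3.46 = $40,328.91.
Line 2 (52.26, Talesta, 11,697 pairs, $1,545,875.52):
Code 52.26 is under a tariff-rate quota (threshold 4,818 pairs). In-quota: 4,818 pairs at 8%; over-quota: 6,879 pairs at 38%.
Pro-rata value split: in-quota = $1,545,875.52 × 4,818/11,697 = $636,746.88; over-quota = $1,545,875.52 − $636,746.88 = $909,128.64.
In-quota duty = $636,746.88 × 8% = $50,939.75. Over-quota duty = $909,128.64 × 38% = $345,468.88.
Line duty = $50,939.75 + $345,468.88 = $396,408.63.
Line 3 (01.83, Talesta, 2,388 kg, $556,499.52):
Base rate for 01.83 is 3% + $2.24/kg.
01.83 has an FTA preferential rate, but origin Talesta is not Orador; base rate stands.
Duty = $556,499.52 × 3% + 2,388 × $2.24 = $22,044.11.
Total = $40,328.91 + $396,408.63 + $22,044.11 = $458,781.65.

$458,781.65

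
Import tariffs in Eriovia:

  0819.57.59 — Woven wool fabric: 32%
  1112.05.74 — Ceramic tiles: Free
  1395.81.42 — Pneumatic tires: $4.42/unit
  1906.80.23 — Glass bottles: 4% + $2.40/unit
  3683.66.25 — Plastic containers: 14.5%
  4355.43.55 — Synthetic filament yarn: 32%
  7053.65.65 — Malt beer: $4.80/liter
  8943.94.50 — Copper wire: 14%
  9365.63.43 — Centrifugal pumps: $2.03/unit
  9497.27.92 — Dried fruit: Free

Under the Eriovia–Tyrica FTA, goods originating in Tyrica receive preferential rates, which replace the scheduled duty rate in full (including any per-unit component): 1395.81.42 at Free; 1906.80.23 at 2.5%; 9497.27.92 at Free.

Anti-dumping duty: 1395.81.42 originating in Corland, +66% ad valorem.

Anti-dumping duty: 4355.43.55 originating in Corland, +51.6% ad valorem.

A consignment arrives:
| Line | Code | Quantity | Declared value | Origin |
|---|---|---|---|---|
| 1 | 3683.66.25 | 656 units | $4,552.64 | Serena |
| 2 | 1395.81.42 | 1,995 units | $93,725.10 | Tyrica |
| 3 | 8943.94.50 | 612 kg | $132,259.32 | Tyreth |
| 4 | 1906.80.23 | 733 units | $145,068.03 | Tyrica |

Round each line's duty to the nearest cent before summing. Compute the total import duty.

$22,803.13

Line 1 (3683.66.25, Serena, 656 units, $4,552.64):
Base rate for 3683.66.25 is 14.5%.
Duty = $4,552.64 × 14.5% = $660.13.
Line 2 (1395.81.42, Tyrica, 1,995 units, $93,725.10):
Base rate for 1395.81.42 is $4.42/unit.
Origin Tyrica qualifies under the Eriovia–Tyrica agreement and 1395.81.42 is covered: preferential rate Free applies instead.
The additional-duty order on 1395.81.42 targets Corland, not Tyrica; it does not apply.
Duty = $93,725.10 × 0% = $0.00.
Line 3 (8943.94.50, Tyreth, 612 kg, $132,259.32):
Base rate for 8943.94.50 is 14%.
Duty = $132,259.32 × 14% = $18,516.30.
Line 4 (1906.80.23, Tyrica, 733 units, $145,068.03):
Base rate for 1906.80.23 is 4% + $2.40/unit.
Origin Tyrica qualifies under the Eriovia–Tyrica agreement and 1906.80.23 is covered: preferential rate 2.5% applies instead.
Duty = $145,068.03 × 2.5% = $3,626.70.
Total = $660.13 + $0.00 + $18,516.30 + $3,626.70 = $22,803.13.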